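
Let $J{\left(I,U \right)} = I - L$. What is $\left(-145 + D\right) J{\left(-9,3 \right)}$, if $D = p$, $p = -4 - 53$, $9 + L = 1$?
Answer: $202$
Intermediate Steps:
$L = -8$ ($L = -9 + 1 = -8$)
$p = -57$
$J{\left(I,U \right)} = 8 + I$ ($J{\left(I,U \right)} = I - -8 = I + 8 = 8 + I$)
$D = -57$
$\left(-145 + D\right) J{\left(-9,3 \right)} = \left(-145 - 57\right) \left(8 - 9\right) = \left(-202\right) \left(-1\right) = 202$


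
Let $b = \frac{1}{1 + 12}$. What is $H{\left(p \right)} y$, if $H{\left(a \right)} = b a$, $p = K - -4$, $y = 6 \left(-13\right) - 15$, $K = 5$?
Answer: $- \frac{837}{13} \approx -64.385$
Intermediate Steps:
$y = -93$ ($y = -78 - 15 = -93$)
$b = \frac{1}{13} \approx 0.076923$
$p = 9$ ($p = 5 - -4 = 5 + 4 = 9$)
$H{\left(a \right)} = \frac{a}{13}$
$H{\left(p \right)} y = \frac{1}{13} \cdot 9 \left(-93\right) = \frac{9}{13} \left(-93\right) = - \frac{837}{13}$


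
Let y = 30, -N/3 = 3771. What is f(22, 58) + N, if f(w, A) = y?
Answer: -11283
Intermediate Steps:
N = -11313 (N = -3*3771 = -11313)
f(w, A) = 30
f(22, 58) + N = 30 - 11313 = -11283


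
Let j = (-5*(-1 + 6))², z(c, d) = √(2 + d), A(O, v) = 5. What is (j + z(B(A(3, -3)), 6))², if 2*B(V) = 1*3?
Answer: 390633 + 2500*√2 ≈ 3.9417e+5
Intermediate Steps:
B(V) = 3/2 (B(V) = (1*3)/2 = (½)*3 = 3/2)
j = 625 (j = (-5*5)² = (-25)² = 625)
(j + z(B(A(3, -3)), 6))² = (625 + √(2 + 6))² = (625 + √8)² = (625 + 2*√2)²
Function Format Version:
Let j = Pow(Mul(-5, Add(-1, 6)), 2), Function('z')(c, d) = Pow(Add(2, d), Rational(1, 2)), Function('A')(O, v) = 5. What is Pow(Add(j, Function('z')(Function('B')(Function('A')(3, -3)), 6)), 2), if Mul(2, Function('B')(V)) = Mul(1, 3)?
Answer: Add(390633, Mul(2500, Pow(2, Rational(1, 2)))) ≈ 3.9417e+5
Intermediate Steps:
Function('B')(V) = Rational(3, 2) (Function('B')(V) = Mul(Rational(1, 2), Mul(1, 3)) = Mul(Rational(1, 2), 3) = Rational(3, 2))
j = 625 (j = Pow(Mul(-5, 5), 2) = Pow(-25, 2) = 625)
Pow(Add(j, Function('z')(Function('B')(Function('A')(3, -3)), 6)), 2) = Pow(Add(625, Pow(Add(2, 6), Rational(1, 2))), 2) = Pow(Add(625, Pow(8, Rational(1, 2))), 2) = Pow(Add(625, Mul(2, Pow(2, Rational(1, 2)))), 2)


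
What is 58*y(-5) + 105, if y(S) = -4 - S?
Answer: 163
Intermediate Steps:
58*y(-5) + 105 = 58*(-4 - 1*(-5)) + 105 = 58*(-4 + 5) + 105 = 58*1 + 105 = 58 + 105 = 163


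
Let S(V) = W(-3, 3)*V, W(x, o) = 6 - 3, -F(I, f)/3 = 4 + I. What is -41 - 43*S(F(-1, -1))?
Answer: 1120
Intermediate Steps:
F(I, f) = -12 - 3*I (F(I, f) = -3*(4 + I) = -12 - 3*I)
W(x, o) = 3
S(V) = 3*V
-41 - 43*S(F(-1, -1)) = -41 - 129*(-12 - 3*(-1)) = -41 - 129*(-12 + 3) = -41 - 129*(-9) = -41 - 43*(-27) = -41 + 1161 = 1120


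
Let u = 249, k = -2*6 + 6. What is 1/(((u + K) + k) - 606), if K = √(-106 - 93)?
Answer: -363/131968 - I*√199/131968 ≈ -0.0027507 - 0.0001069*I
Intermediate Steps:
K = I*√199 (K = √(-199) = I*√199 ≈ 14.107*I)
k = -6 (k = -12 + 6 = -6)
1/(((u + K) + k) - 606) = 1/(((249 + I*√199) - 6) - 606) = 1/((243 + I*√199) - 606) = 1/(-363 + I*√199)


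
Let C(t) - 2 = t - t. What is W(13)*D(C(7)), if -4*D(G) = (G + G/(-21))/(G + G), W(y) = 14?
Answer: -5/3 ≈ -1.6667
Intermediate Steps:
C(t) = 2 (C(t) = 2 + (t - t) = 2 + 0 = 2)
D(G) = -5/42 (D(G) = -(G + G/(-21))/(4*(G + G)) = -(G + G*(-1/21))/(4*(2*G)) = -(G - G/21)*1/(2*G)/4 = -20*G/21*1/(2*G)/4 = -¼*10/21 = -5/42)
W(13)*D(C(7)) = 14*(-5/42) = -5/3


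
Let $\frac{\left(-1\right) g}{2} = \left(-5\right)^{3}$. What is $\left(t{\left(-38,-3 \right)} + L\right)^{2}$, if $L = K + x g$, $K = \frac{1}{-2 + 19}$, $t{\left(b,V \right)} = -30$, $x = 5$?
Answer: $\frac{430189081}{289} \approx 1.4885 \cdot 10^{6}$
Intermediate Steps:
$g = 250$ ($g = - 2 \left(-5\right)^{3} = \left(-2\right) \left(-125\right) = 250$)
$K = \frac{1}{17} \approx 0.058824$
$L = \frac{21251}{17}$ ($L = \frac{1}{17} + 5 \cdot 250 = \frac{1}{17} + 1250 = \frac{21251}{17} \approx 1250.1$)
$\left(t{\left(-38,-3 \right)} + L\right)^{2} = \left(-30 + \frac{21251}{17}\right)^{2} = \left(\frac{20741}{17}\right)^{2} = \frac{430189081}{289}$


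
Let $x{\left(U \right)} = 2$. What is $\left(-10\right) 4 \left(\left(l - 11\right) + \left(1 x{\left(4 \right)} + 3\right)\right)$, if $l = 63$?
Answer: $-2280$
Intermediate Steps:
$\left(-10\right) 4 \left(\left(l - 11\right) + \left(1 x{\left(4 \right)} + 3\right)\right) = \left(-10\right) 4 \left(\left(63 - 11\right) + \left(1 \cdot 2 + 3\right)\right) = - 40 \left(52 + \left(2 + 3\right)\right) = - 40 \left(52 + 5\right) = \left(-40\right) 57 = -2280$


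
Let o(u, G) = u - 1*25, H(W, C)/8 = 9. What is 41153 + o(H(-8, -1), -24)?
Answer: 41200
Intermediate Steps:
H(W, C) = 72 (H(W, C) = 8*9 = 72)
o(u, G) = -25 + u (o(u, G) = u - 25 = -25 + u)
41153 + o(H(-8, -1), -24) = 41153 + (-25 + 72) = 41153 + 47 = 41200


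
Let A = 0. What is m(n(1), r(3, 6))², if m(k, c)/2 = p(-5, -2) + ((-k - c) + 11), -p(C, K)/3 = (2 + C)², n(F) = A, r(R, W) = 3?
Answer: 1444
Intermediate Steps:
n(F) = 0
p(C, K) = -3*(2 + C)²
m(k, c) = -32 - 2*c - 2*k (m(k, c) = 2*(-3*(2 - 5)² + ((-k - c) + 11)) = 2*(-3*(-3)² + ((-c - k) + 11)) = 2*(-3*9 + (11 - c - k)) = 2*(-27 + (11 - c - k)) = 2*(-16 - c - k) = -32 - 2*c - 2*k)
m(n(1), r(3, 6))² = (-32 - 2*3 - 2*0)² = (-32 - 6 + 0)² = (-38)² = 1444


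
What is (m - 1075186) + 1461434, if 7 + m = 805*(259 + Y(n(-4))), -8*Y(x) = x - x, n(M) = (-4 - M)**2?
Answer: 594736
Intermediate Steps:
Y(x) = 0 (Y(x) = -(x - x)/8 = -1/8*0 = 0)
m = 208488 (m = -7 + 805*(259 + 0) = -7 + 805*259 = -7 + 208495 = 208488)
(m - 1075186) + 1461434 = (208488 - 1075186) + 1461434 = -866698 + 1461434 = 594736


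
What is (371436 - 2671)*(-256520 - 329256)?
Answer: -216013686640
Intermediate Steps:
(371436 - 2671)*(-256520 - 329256) = 368765*(-585776) = -216013686640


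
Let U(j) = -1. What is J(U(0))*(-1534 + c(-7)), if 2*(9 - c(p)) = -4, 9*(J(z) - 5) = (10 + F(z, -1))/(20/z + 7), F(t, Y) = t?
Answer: -97472/13 ≈ -7497.8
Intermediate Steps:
J(z) = 5 + (10 + z)/(9*(7 + 20/z)) (J(z) = 5 + ((10 + z)/(20/z + 7))/9 = 5 + ((10 + z)/(7 + 20/z))/9 = 5 + (10 + z)/(9*(7 + 20/z)))
c(p) = 11 (c(p) = 9 - ½*(-4) = 9 + 2 = 11)
J(U(0))*(-1534 + c(-7)) = ((900 + (-1)² + 325*(-1))/(9*(20 + 7*(-1))))*(-1534 + 11) = ((900 + 1 - 325)/(9*(20 - 7)))*(-1523) = ((⅑)*576/13)*(-1523) = ((⅑)*(1/13)*576)*(-1523) = (64/13)*(-1523) = -97472/13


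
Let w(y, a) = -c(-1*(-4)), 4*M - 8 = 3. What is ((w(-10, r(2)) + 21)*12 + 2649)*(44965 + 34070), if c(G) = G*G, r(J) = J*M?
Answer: 214105815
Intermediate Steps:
M = 11/4 (M = 2 + (1/4)*3 = 2 + 3/4 = 11/4 ≈ 2.7500)
r(J) = 11*J/4 (r(J) = J*(11/4) = 11*J/4)
c(G) = G**2
w(y, a) = -16 (w(y, a) = -(-1*(-4))**2 = -1*4**2 = -1*16 = -16)
((w(-10, r(2)) + 21)*12 + 2649)*(44965 + 34070) = ((-16 + 21)*12 + 2649)*(44965 + 34070) = (5*12 + 2649)*79035 = (60 + 2649)*79035 = 2709*79035 = 214105815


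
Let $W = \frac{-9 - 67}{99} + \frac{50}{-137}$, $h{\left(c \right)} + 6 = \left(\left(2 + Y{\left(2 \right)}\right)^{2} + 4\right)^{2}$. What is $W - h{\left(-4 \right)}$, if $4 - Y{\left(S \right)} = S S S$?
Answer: $- \frac{802016}{13563} \approx -59.133$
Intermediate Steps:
$Y{\left(S \right)} = 4 - S^{3}$ ($Y{\left(S \right)} = 4 - S S S = 4 - S^{2} S = 4 - S^{3}$)
$h{\left(c \right)} = 58$ ($h{\left(c \right)} = -6 + \left(\left(2 + \left(4 - 2^{3}\right)\right)^{2} + 4\right)^{2} = -6 + \left(\left(2 + \left(4 - 8\right)\right)^{2} + 4\right)^{2} = -6 + \left(\left(2 - 4\right)^{2} + 4\right)^{2} = -6 + \left(\left(-2\right)^{2} + 4\right)^{2} = -6 + \left(4 + 4\right)^{2} = -6 + 8^{2} = -6 + 64 = 58$)
$W = - \frac{15362}{13563}$ ($W = \left(-76\right) \frac{1}{99} + 50 \left(- \frac{1}{137}\right) = - \frac{76}{99} - \frac{50}{137} = - \frac{15362}{13563} \approx -1.1326$)
$W - h{\left(-4 \right)} = - \frac{15362}{13563} - 58 = - \frac{802016}{13563}$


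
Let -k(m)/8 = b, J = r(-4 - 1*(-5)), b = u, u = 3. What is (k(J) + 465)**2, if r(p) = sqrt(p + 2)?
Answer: 194481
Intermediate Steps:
b = 3
r(p) = sqrt(2 + p)
J = sqrt(3) (J = sqrt(2 + (-4 - 1*(-5))) = sqrt(2 + (-4 + 5)) = sqrt(2 + 1) = sqrt(3) ≈ 1.7320)
k(m) = -24 (k(m) = -8*3 = -24)
(k(J) + 465)**2 = (-24 + 465)**2 = 441**2 = 194481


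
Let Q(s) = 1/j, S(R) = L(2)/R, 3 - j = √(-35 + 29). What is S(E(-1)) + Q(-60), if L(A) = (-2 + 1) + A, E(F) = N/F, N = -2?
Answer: 7/10 + I*√6/15 ≈ 0.7 + 0.1633*I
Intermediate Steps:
E(F) = -2/F
L(A) = -1 + A
j = 3 - I*√6 (j = 3 - √(-35 + 29) = 3 - √(-6) = 3 - I*√6 ≈ 3.0 - 2.4495*I)
S(R) = 1/R (S(R) = (-1 + 2)/R = 1/R)
Q(s) = 1/(3 - I*√6)
S(E(-1)) + Q(-60) = 1/(-2/(-1)) + (⅕ + I*√6/15) = 1/(-2*(-1)) + (⅕ + I*√6/15) = 1/2 + (⅕ + I*√6/15) = ½ + (⅕ + I*√6/15) = 7/10 + I*√6/15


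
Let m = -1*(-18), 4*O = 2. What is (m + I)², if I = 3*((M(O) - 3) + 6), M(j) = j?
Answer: 3249/4 ≈ 812.25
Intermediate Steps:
O = ½ (O = (¼)*2 = ½ ≈ 0.50000)
m = 18
I = 21/2 (I = 3*((½ - 3) + 6) = 3*(-5/2 + 6) = 3*(7/2) = 21/2 ≈ 10.500)
(m + I)² = (18 + 21/2)² = (57/2)² = 3249/4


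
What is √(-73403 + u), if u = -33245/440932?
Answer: I*√3567775355717953/220466 ≈ 270.93*I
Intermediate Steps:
u = -33245/440932 (u = -33245*1/440932 = -33245/440932 ≈ -0.075397)
√(-73403 + u) = √(-73403 - 33245/440932) = √(-32365764841/440932) = I*√3567775355717953/220466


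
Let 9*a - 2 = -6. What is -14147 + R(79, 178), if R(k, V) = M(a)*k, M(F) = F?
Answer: -127639/9 ≈ -14182.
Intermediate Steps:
a = -4/9 (a = 2/9 + (⅑)*(-6) = 2/9 - ⅔ = -4/9 ≈ -0.44444)
R(k, V) = -4*k/9
-14147 + R(79, 178) = -14147 - 4/9*79 = -14147 - 316/9 = -127639/9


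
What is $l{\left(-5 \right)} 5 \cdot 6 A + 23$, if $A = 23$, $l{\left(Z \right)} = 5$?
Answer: $3473$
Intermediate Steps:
$l{\left(-5 \right)} 5 \cdot 6 A + 23 = 5 \cdot 5 \cdot 6 \cdot 23 + 23 = 5 \cdot 30 \cdot 23 + 23 = 150 \cdot 23 + 23 = 3450 + 23 = 3473$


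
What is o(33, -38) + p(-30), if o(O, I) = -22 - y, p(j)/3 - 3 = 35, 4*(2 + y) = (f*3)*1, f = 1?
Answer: 373/4 ≈ 93.250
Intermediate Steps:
y = -5/4 (y = -2 + ((1*3)*1)/4 = -2 + (3*1)/4 = -2 + (1/4)*3 = -2 + 3/4 = -5/4 ≈ -1.2500)
p(j) = 114 (p(j) = 9 + 3*35 = 9 + 105 = 114)
o(O, I) = -83/4 (o(O, I) = -22 - 1*(-5/4) = -22 + 5/4 = -83/4)
o(33, -38) + p(-30) = -83/4 + 114 = 373/4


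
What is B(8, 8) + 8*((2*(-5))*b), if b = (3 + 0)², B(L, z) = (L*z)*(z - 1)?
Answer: -272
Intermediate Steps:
B(L, z) = L*z*(-1 + z) (B(L, z) = (L*z)*(-1 + z) = L*z*(-1 + z))
b = 9 (b = 3² = 9)
B(8, 8) + 8*((2*(-5))*b) = 8*8*(-1 + 8) + 8*((2*(-5))*9) = 8*8*7 + 8*(-10*9) = 448 + 8*(-90) = 448 - 720 = -272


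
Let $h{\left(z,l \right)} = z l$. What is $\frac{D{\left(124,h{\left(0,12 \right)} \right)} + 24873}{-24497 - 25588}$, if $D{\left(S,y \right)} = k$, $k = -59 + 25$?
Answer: $- \frac{24839}{50085} \approx -0.49594$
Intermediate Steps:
$k = -34$
$h{\left(z,l \right)} = l z$
$D{\left(S,y \right)} = -34$
$\frac{D{\left(124,h{\left(0,12 \right)} \right)} + 24873}{-24497 - 25588} = \frac{-34 + 24873}{-24497 - 25588} = \frac{24839}{-50085} = 24839 \left(- \frac{1}{50085}\right) = - \frac{24839}{50085}$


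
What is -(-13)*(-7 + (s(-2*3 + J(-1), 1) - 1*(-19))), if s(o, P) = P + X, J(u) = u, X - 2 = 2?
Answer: 221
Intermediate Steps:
X = 4 (X = 2 + 2 = 4)
s(o, P) = 4 + P (s(o, P) = P + 4 = 4 + P)
-(-13)*(-7 + (s(-2*3 + J(-1), 1) - 1*(-19))) = -(-13)*(-7 + ((4 + 1) - 1*(-19))) = -(-13)*(-7 + (5 + 19)) = -(-13)*(-7 + 24) = -(-13)*17 = -1*(-221) = 221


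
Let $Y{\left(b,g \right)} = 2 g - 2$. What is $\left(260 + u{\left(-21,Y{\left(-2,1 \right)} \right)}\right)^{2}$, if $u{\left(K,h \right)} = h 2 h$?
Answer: $67600$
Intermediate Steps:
$Y{\left(b,g \right)} = -2 + 2 g$
$u{\left(K,h \right)} = 2 h^{2}$ ($u{\left(K,h \right)} = 2 h h = 2 h^{2}$)
$\left(260 + u{\left(-21,Y{\left(-2,1 \right)} \right)}\right)^{2} = \left(260 + 2 \left(-2 + 2 \cdot 1\right)^{2}\right)^{2} = \left(260 + 2 \left(-2 + 2\right)^{2}\right)^{2} = \left(260 + 2 \cdot 0^{2}\right)^{2} = \left(260 + 2 \cdot 0\right)^{2} = \left(260 + 0\right)^{2} = 260^{2} = 67600$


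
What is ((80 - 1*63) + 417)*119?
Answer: 51646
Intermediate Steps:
((80 - 1*63) + 417)*119 = ((80 - 63) + 417)*119 = (17 + 417)*119 = 434*119 = 51646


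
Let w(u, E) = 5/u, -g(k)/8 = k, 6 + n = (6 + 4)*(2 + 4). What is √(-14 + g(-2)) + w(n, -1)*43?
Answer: 215/54 + √2 ≈ 5.3957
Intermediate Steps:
n = 54 (n = -6 + (6 + 4)*(2 + 4) = -6 + 10*6 = -6 + 60 = 54)
g(k) = -8*k
√(-14 + g(-2)) + w(n, -1)*43 = √(-14 - 8*(-2)) + (5/54)*43 = √(-14 + 16) + (5*(1/54))*43 = √2 + (5/54)*43 = √2 + 215/54 = 215/54 + √2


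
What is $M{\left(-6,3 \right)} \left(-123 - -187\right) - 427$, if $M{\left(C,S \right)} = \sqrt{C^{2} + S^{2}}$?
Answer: $-427 + 192 \sqrt{5} \approx 2.3251$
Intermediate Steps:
$M{\left(-6,3 \right)} \left(-123 - -187\right) - 427 = \sqrt{\left(-6\right)^{2} + 3^{2}} \left(-123 - -187\right) - 427 = \sqrt{36 + 9} \left(-123 + 187\right) - 427 = \sqrt{45} \cdot 64 - 427 = 3 \sqrt{5} \cdot 64 - 427 = 192 \sqrt{5} - 427 = -427 + 192 \sqrt{5}$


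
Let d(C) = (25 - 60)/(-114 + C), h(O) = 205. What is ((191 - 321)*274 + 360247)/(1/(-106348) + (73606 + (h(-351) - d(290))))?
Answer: 138093728784/31398693503 ≈ 4.3981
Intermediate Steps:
d(C) = -35/(-114 + C)
((191 - 321)*274 + 360247)/(1/(-106348) + (73606 + (h(-351) - d(290)))) = ((191 - 321)*274 + 360247)/(1/(-106348) + (73606 + (205 - (-35)/(-114 + 290)))) = (-130*274 + 360247)/(-1/106348 + (73606 + (205 - (-35)/176))) = (-35620 + 360247)/(-1/106348 + (73606 + (205 - (-35)/176))) = 324627/(-1/106348 + (73606 + (205 - 1*(-35/176)))) = 324627/(-1/106348 + (73606 + (205 + 35/176))) = 324627/(-1/106348 + (73606 + 36115/176)) = 324627/(-1/106348 + 12990771/176) = 324627/(31398693503/425392) = 324627*(425392/31398693503) = 138093728784/31398693503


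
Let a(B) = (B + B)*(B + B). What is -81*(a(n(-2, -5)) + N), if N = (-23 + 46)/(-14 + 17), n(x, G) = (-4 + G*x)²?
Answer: -420525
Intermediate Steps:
a(B) = 4*B² (a(B) = (2*B)*(2*B) = 4*B²)
N = 23/3 ≈ 7.6667
-81*(a(n(-2, -5)) + N) = -81*(4*((-4 - 5*(-2))²)² + 23/3) = -81*(4*((-4 + 10)²)² + 23/3) = -81*(4*(6²)² + 23/3) = -81*(4*36² + 23/3) = -81*(4*1296 + 23/3) = -81*(5184 + 23/3) = -81*15575/3 = -420525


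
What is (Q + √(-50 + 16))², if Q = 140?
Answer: (140 + I*√34)² ≈ 19566.0 + 1632.7*I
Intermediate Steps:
(Q + √(-50 + 16))² = (140 + √(-50 + 16))² = (140 + √(-34))² = (140 + I*√34)²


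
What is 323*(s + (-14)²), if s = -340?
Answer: -46512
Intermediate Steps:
323*(s + (-14)²) = 323*(-340 + (-14)²) = 323*(-340 + 196) = 323*(-144) = -46512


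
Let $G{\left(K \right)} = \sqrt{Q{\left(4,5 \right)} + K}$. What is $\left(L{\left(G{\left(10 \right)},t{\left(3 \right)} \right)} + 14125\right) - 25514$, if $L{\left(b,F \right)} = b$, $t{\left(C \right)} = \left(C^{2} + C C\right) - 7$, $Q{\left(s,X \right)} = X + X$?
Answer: $-11389 + 2 \sqrt{5} \approx -11385.0$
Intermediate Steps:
$Q{\left(s,X \right)} = 2 X$
$t{\left(C \right)} = -7 + 2 C^{2}$ ($t{\left(C \right)} = \left(C^{2} + C^{2}\right) - 7 = 2 C^{2} - 7 = -7 + 2 C^{2}$)
$G{\left(K \right)} = \sqrt{10 + K}$ ($G{\left(K \right)} = \sqrt{2 \cdot 5 + K} = \sqrt{10 + K}$)
$\left(L{\left(G{\left(10 \right)},t{\left(3 \right)} \right)} + 14125\right) - 25514 = \left(\sqrt{10 + 10} + 14125\right) - 25514 = \left(\sqrt{20} + 14125\right) - 25514 = \left(2 \sqrt{5} + 14125\right) - 25514 = \left(14125 + 2 \sqrt{5}\right) - 25514 = -11389 + 2 \sqrt{5}$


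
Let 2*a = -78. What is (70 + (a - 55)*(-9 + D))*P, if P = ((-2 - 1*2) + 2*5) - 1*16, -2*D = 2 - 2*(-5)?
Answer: -14800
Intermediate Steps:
a = -39 (a = (1/2)*(-78) = -39)
D = -6 (D = -(2 - 2*(-5))/2 = -(2 + 10)/2 = -1/2*12 = -6)
P = -10 (P = ((-2 - 2) + 10) - 16 = (-4 + 10) - 16 = 6 - 16 = -10)
(70 + (a - 55)*(-9 + D))*P = (70 + (-39 - 55)*(-9 - 6))*(-10) = (70 - 94*(-15))*(-10) = (70 + 1410)*(-10) = 1480*(-10) = -14800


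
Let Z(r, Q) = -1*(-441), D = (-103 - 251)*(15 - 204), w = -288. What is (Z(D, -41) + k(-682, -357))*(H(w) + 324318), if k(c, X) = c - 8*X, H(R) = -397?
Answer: 847053415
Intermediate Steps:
D = 66906 (D = -354*(-189) = 66906)
Z(r, Q) = 441
(Z(D, -41) + k(-682, -357))*(H(w) + 324318) = (441 + (-682 - 8*(-357)))*(-397 + 324318) = (441 + (-682 + 2856))*323921 = (441 + 2174)*323921 = 2615*323921 = 847053415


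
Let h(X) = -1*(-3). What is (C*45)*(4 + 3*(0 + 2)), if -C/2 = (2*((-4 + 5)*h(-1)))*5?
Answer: -27000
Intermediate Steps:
h(X) = 3
C = -60 (C = -2*2*((-4 + 5)*3)*5 = -2*2*(1*3)*5 = -2*2*3*5 = -12*5 = -2*30 = -60)
(C*45)*(4 + 3*(0 + 2)) = (-60*45)*(4 + 3*(0 + 2)) = -2700*(4 + 3*2) = -2700*(4 + 6) = -2700*10 = -27000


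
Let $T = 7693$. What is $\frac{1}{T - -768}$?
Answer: $\frac{1}{8461} \approx 0.00011819$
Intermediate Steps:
$\frac{1}{T - -768} = \frac{1}{7693 - -768} = \frac{1}{7693 + 768} = \frac{1}{8461}$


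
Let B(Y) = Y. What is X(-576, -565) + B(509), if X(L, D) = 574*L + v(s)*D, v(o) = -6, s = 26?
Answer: -326725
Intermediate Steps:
X(L, D) = -6*D + 574*L (X(L, D) = 574*L - 6*D = -6*D + 574*L)
X(-576, -565) + B(509) = (-6*(-565) + 574*(-576)) + 509 = (3390 - 330624) + 509 = -327234 + 509 = -326725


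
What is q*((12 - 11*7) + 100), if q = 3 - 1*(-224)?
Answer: 7945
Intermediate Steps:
q = 227 (q = 3 + 224 = 227)
q*((12 - 11*7) + 100) = 227*((12 - 11*7) + 100) = 227*((12 - 77) + 100) = 227*(-65 + 100) = 227*35 = 7945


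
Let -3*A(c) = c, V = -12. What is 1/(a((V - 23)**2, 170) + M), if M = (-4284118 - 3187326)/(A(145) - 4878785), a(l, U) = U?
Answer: 3659125/627654833 ≈ 0.0058298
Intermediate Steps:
A(c) = -c/3
M = 5603583/3659125 (M = (-4284118 - 3187326)/(-1/3*145 - 4878785) = -7471444/(-145/3 - 4878785) = -7471444/(-14636500/3) = -7471444*(-3/14636500) = 5603583/3659125 ≈ 1.5314)
1/(a((V - 23)**2, 170) + M) = 1/(170 + 5603583/3659125) = 1/(627654833/3659125) = 3659125/627654833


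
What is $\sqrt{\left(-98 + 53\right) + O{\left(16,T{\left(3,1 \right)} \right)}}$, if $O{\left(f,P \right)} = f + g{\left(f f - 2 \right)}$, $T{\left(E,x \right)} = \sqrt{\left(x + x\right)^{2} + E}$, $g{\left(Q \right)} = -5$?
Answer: $i \sqrt{34} \approx 5.8309 i$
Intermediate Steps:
$T{\left(E,x \right)} = \sqrt{E + 4 x^{2}}$ ($T{\left(E,x \right)} = \sqrt{\left(2 x\right)^{2} + E} = \sqrt{4 x^{2} + E} = \sqrt{E + 4 x^{2}}$)
$O{\left(f,P \right)} = -5 + f$ ($O{\left(f,P \right)} = f - 5 = -5 + f$)
$\sqrt{\left(-98 + 53\right) + O{\left(16,T{\left(3,1 \right)} \right)}} = \sqrt{\left(-98 + 53\right) + \left(-5 + 16\right)} = \sqrt{-45 + 11} = \sqrt{-34} = i \sqrt{34}$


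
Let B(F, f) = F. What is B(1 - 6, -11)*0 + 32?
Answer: 32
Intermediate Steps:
B(1 - 6, -11)*0 + 32 = (1 - 6)*0 + 32 = -5*0 + 32 = 0 + 32 = 32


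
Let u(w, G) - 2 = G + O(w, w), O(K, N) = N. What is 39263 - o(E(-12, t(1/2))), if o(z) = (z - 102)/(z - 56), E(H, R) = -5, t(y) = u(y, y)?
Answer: 2394936/61 ≈ 39261.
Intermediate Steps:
u(w, G) = 2 + G + w (u(w, G) = 2 + (G + w) = 2 + G + w)
t(y) = 2 + 2*y (t(y) = 2 + y + y = 2 + 2*y)
o(z) = (-102 + z)/(-56 + z)
39263 - o(E(-12, t(1/2))) = 39263 - (-102 - 5)/(-56 - 5) = 39263 - (-107)/(-61) = 39263 - (-1)*(-107)/61 = 39263 - 1*107/61 = 39263 - 107/61 = 2394936/61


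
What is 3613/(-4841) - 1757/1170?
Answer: -12732847/5663970 ≈ -2.2480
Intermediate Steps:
3613/(-4841) - 1757/1170 = 3613*(-1/4841) - 1757*1/1170 = -3613/4841 - 1757/1170 = -12732847/5663970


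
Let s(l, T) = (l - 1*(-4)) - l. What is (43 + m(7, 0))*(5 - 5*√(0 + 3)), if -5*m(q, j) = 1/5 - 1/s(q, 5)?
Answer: 4301/20 - 4301*√3/20 ≈ -157.43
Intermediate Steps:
s(l, T) = 4 (s(l, T) = (l + 4) - l = (4 + l) - l = 4)
m(q, j) = 1/100 (m(q, j) = -(1/5 - 1/4)/5 = -(1*(⅕) - 1*¼)/5 = -(⅕ - ¼)/5 = -⅕*(-1/20) = 1/100)
(43 + m(7, 0))*(5 - 5*√(0 + 3)) = (43 + 1/100)*(5 - 5*√(0 + 3)) = 4301*(5 - 5*√3)/100 = 4301/20 - 4301*√3/20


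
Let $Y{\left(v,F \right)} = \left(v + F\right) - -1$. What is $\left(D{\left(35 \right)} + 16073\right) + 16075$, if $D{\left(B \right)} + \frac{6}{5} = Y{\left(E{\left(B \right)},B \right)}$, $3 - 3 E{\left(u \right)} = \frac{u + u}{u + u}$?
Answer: $\frac{482752}{15} \approx 32183.0$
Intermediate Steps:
$E{\left(u \right)} = \frac{2}{3}$ ($E{\left(u \right)} = 1 - \frac{\left(u + u\right) \frac{1}{u + u}}{3} = 1 - \frac{2 u \frac{1}{2 u}}{3} = 1 - \frac{1}{3} = \frac{2}{3}$)
$Y{\left(v,F \right)} = 1 + F + v$ ($Y{\left(v,F \right)} = \left(F + v\right) + \left(-2 + 3\right) = \left(F + v\right) + 1 = 1 + F + v$)
$D{\left(B \right)} = \frac{7}{15} + B$ ($D{\left(B \right)} = - \frac{6}{5} + \left(1 + B + \frac{2}{3}\right) = - \frac{6}{5} + \left(\frac{5}{3} + B\right) = \frac{7}{15} + B$)
$\left(D{\left(35 \right)} + 16073\right) + 16075 = \left(\left(\frac{7}{15} + 35\right) + 16073\right) + 16075 = \left(\frac{532}{15} + 16073\right) + 16075 = \frac{241627}{15} + 16075 = \frac{482752}{15}$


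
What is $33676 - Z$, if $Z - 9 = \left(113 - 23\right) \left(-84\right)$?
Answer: $41227$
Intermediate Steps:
$Z = -7551$ ($Z = 9 + \left(113 - 23\right) \left(-84\right) = 9 + 90 \left(-84\right) = 9 - 7560 = -7551$)
$33676 - Z = 33676 - -7551 = 33676 + 7551 = 41227$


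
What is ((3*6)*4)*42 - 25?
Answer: 2999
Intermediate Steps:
((3*6)*4)*42 - 25 = (18*4)*42 - 25 = 72*42 - 25 = 3024 - 25 = 2999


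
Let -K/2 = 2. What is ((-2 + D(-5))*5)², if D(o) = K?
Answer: 900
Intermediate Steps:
K = -4 (K = -2*2 = -4)
D(o) = -4
((-2 + D(-5))*5)² = ((-2 - 4)*5)² = (-6*5)² = (-30)² = 900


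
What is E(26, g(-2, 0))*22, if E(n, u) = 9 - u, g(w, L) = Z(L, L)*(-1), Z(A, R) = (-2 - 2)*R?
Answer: 198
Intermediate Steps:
Z(A, R) = -4*R
g(w, L) = 4*L (g(w, L) = -4*L*(-1) = 4*L)
E(26, g(-2, 0))*22 = (9 - 4*0)*22 = (9 - 1*0)*22 = (9 + 0)*22 = 9*22 = 198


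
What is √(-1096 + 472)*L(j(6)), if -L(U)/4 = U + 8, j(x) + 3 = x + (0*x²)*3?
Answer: -176*I*√39 ≈ -1099.1*I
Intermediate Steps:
j(x) = -3 + x (j(x) = -3 + (x + (0*x²)*3) = -3 + (x + 0*3) = -3 + (x + 0) = -3 + x)
L(U) = -32 - 4*U (L(U) = -4*(U + 8) = -4*(8 + U) = -32 - 4*U)
√(-1096 + 472)*L(j(6)) = √(-1096 + 472)*(-32 - 4*(-3 + 6)) = √(-624)*(-32 - 4*3) = (4*I*√39)*(-32 - 12) = (4*I*√39)*(-44) = -176*I*√39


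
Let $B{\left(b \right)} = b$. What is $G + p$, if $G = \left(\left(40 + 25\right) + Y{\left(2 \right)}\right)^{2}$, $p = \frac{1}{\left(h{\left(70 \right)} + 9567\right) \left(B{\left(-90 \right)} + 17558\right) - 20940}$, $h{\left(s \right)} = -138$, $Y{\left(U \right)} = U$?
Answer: $\frac{739270210849}{164684832} \approx 4489.0$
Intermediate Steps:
$p = \frac{1}{164684832}$ ($p = \frac{1}{\left(-138 + 9567\right) \left(-90 + 17558\right) - 20940} = \frac{1}{9429 \cdot 17468 - 20940} = \frac{1}{164705772 - 20940} = \frac{1}{164684832} \approx 6.0722 \cdot 10^{-9}$)
$G = 4489$ ($G = \left(\left(40 + 25\right) + 2\right)^{2} = \left(65 + 2\right)^{2} = 67^{2} = 4489$)
$G + p = 4489 + \frac{1}{164684832} = \frac{739270210849}{164684832}$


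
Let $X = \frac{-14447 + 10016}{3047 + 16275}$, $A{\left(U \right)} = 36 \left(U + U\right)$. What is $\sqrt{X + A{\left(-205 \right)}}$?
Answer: $\frac{i \sqrt{5510579351622}}{19322} \approx 121.49 i$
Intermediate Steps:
$A{\left(U \right)} = 72 U$ ($A{\left(U \right)} = 36 \cdot 2 U = 72 U$)
$X = - \frac{4431}{19322} \approx -0.22932$
$\sqrt{X + A{\left(-205 \right)}} = \sqrt{- \frac{4431}{19322} + 72 \left(-205\right)} = \sqrt{- \frac{4431}{19322} - 14760} = \sqrt{- \frac{285197151}{19322}} = \frac{i \sqrt{5510579351622}}{19322}$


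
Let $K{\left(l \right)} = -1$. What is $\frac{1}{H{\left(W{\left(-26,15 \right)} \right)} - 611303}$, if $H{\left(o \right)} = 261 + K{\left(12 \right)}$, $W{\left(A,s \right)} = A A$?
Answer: $- \frac{1}{611043} \approx -1.6365 \cdot 10^{-6}$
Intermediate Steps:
$W{\left(A,s \right)} = A^{2}$
$H{\left(o \right)} = 260$ ($H{\left(o \right)} = 261 - 1 = 260$)
$\frac{1}{H{\left(W{\left(-26,15 \right)} \right)} - 611303} = \frac{1}{260 - 611303} = \frac{1}{-611043} = - \frac{1}{611043}$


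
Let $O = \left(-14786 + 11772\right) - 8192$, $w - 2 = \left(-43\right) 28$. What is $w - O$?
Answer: $10004$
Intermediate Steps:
$w = -1202$ ($w = 2 - 1204 = -1202$)
$O = -11206$ ($O = -3014 - 8192 = -11206$)
$w - O = -1202 - -11206 = -1202 + 11206 = 10004$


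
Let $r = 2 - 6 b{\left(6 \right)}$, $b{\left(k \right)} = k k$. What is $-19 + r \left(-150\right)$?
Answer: $32081$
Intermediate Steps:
$b{\left(k \right)} = k^{2}$
$r = -214$ ($r = 2 - 6 \cdot 6^{2} = 2 - 216 = -214$)
$-19 + r \left(-150\right) = -19 - -32100 = -19 + 32100 = 32081$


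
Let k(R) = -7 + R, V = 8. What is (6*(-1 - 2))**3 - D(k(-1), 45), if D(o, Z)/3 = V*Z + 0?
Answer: -6912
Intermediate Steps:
D(o, Z) = 24*Z (D(o, Z) = 3*(8*Z + 0) = 3*(8*Z) = 24*Z)
(6*(-1 - 2))**3 - D(k(-1), 45) = (6*(-1 - 2))**3 - 24*45 = (6*(-3))**3 - 1*1080 = (-18)**3 - 1080 = -5832 - 1080 = -6912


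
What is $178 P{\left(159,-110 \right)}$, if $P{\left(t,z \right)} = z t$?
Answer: $-3113220$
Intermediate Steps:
$P{\left(t,z \right)} = t z$
$178 P{\left(159,-110 \right)} = 178 \cdot 159 \left(-110\right) = 178 \left(-17490\right) = -3113220$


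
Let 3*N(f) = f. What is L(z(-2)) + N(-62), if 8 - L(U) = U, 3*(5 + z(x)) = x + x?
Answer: -19/3 ≈ -6.3333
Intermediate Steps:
z(x) = -5 + 2*x/3 (z(x) = -5 + (x + x)/3 = -5 + (2*x)/3 = -5 + 2*x/3)
N(f) = f/3
L(U) = 8 - U
L(z(-2)) + N(-62) = (8 - (-5 + (2/3)*(-2))) + (1/3)*(-62) = (8 - (-5 - 4/3)) - 62/3 = (8 - 1*(-19/3)) - 62/3 = (8 + 19/3) - 62/3 = 43/3 - 62/3 = -19/3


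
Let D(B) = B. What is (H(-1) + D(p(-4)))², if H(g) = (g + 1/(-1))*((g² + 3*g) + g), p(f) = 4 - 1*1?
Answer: 81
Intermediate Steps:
p(f) = 3 (p(f) = 4 - 1 = 3)
H(g) = (-1 + g)*(g² + 4*g) (H(g) = (g - 1)*(g² + 4*g) = (-1 + g)*(g² + 4*g))
(H(-1) + D(p(-4)))² = (-(-4 + (-1)² + 3*(-1)) + 3)² = (-(-4 + 1 - 3) + 3)² = (-1*(-6) + 3)² = (6 + 3)² = 9² = 81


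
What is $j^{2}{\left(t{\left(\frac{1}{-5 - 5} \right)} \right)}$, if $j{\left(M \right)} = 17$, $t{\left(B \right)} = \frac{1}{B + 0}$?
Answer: $289$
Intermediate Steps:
$t{\left(B \right)} = \frac{1}{B}$
$j^{2}{\left(t{\left(\frac{1}{-5 - 5} \right)} \right)} = 17^{2} = 289$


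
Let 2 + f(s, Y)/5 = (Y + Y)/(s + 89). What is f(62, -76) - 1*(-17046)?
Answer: 2571676/151 ≈ 17031.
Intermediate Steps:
f(s, Y) = -10 + 10*Y/(89 + s) (f(s, Y) = -10 + 5*((Y + Y)/(s + 89)) = -10 + 5*((2*Y)/(89 + s)) = -10 + 5*(2*Y/(89 + s)) = -10 + 10*Y/(89 + s))
f(62, -76) - 1*(-17046) = 10*(-89 - 76 - 1*62)/(89 + 62) - 1*(-17046) = 10*(-89 - 76 - 62)/151 + 17046 = 10*(1/151)*(-227) + 17046 = -2270/151 + 17046 = 2571676/151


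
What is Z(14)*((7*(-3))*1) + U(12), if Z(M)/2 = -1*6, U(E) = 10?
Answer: 262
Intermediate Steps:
Z(M) = -12 (Z(M) = 2*(-1*6) = 2*(-6) = -12)
Z(14)*((7*(-3))*1) + U(12) = -12*7*(-3) + 10 = -(-252) + 10 = -12*(-21) + 10 = 252 + 10 = 262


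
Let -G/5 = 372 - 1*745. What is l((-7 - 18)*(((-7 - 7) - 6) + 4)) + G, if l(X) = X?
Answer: 2265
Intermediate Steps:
G = 1865 (G = -5*(372 - 1*745) = -5*(372 - 745) = -5*(-373) = 1865)
l((-7 - 18)*(((-7 - 7) - 6) + 4)) + G = (-7 - 18)*(((-7 - 7) - 6) + 4) + 1865 = -25*((-14 - 6) + 4) + 1865 = -25*(-20 + 4) + 1865 = -25*(-16) + 1865 = 400 + 1865 = 2265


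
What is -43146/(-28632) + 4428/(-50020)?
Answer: 2064411/1455460 ≈ 1.4184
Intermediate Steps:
-43146/(-28632) + 4428/(-50020) = -43146*(-1/28632) + 4428*(-1/50020) = 7191/4772 - 27/305 = 2064411/1455460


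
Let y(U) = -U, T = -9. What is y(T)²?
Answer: 81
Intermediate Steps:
y(T)² = (-1*(-9))² = 9² = 81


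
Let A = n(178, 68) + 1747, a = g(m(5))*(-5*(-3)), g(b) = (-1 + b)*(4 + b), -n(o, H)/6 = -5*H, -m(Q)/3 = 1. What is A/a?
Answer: -3787/60 ≈ -63.117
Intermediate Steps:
m(Q) = -3 (m(Q) = -3*1 = -3)
n(o, H) = 30*H (n(o, H) = -(-30)*H = 30*H)
a = -60 (a = (-4 + (-3)² + 3*(-3))*(-5*(-3)) = (-4 + 9 - 9)*15 = -4*15 = -60)
A = 3787 (A = 30*68 + 1747 = 2040 + 1747 = 3787)
A/a = 3787/(-60) = 3787*(-1/60) = -3787/60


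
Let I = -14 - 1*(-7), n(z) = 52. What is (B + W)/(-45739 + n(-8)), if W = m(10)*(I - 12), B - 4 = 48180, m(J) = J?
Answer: -15998/15229 ≈ -1.0505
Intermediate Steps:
B = 48184 (B = 4 + 48180 = 48184)
I = -7 (I = -14 + 7 = -7)
W = -190 (W = 10*(-7 - 12) = 10*(-19) = -190)
(B + W)/(-45739 + n(-8)) = (48184 - 190)/(-45739 + 52) = 47994/(-45687) = 47994*(-1/45687) = -15998/15229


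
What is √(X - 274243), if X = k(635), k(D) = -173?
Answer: 4*I*√17151 ≈ 523.85*I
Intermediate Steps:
X = -173
√(X - 274243) = √(-173 - 274243) = √(-274416) = 4*I*√17151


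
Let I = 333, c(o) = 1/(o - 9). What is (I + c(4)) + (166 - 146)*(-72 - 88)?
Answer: -14336/5 ≈ -2867.2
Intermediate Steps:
c(o) = 1/(-9 + o)
(I + c(4)) + (166 - 146)*(-72 - 88) = (333 + 1/(-9 + 4)) + (166 - 146)*(-72 - 88) = (333 + 1/(-5)) + 20*(-160) = (333 - ⅕) - 3200 = 1664/5 - 3200 = -14336/5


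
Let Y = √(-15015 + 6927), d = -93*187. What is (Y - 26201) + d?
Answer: -43592 + 2*I*√2022 ≈ -43592.0 + 89.933*I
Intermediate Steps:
d = -17391
Y = 2*I*√2022 (Y = √(-8088) = 2*I*√2022 ≈ 89.933*I)
(Y - 26201) + d = (2*I*√2022 - 26201) - 17391 = (-26201 + 2*I*√2022) - 17391 = -43592 + 2*I*√2022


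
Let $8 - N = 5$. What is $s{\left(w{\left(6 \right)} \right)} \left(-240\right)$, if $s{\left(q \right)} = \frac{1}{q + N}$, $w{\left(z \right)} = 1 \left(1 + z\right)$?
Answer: $-24$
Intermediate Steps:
$N = 3$ ($N = 8 - 5 = 3$)
$w{\left(z \right)} = 1 + z$
$s{\left(q \right)} = \frac{1}{3 + q}$ ($s{\left(q \right)} = \frac{1}{q + 3} = \frac{1}{3 + q}$)
$s{\left(w{\left(6 \right)} \right)} \left(-240\right) = \frac{1}{3 + \left(1 + 6\right)} \left(-240\right) = \frac{1}{3 + 7} \left(-240\right) = \frac{1}{10} \left(-240\right) = -24$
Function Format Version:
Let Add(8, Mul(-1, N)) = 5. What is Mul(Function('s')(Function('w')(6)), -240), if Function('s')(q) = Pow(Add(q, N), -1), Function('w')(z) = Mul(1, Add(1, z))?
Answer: -24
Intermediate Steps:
N = 3 (N = Add(8, Mul(-1, 5)) = Add(8, -5) = 3)
Function('w')(z) = Add(1, z)
Function('s')(q) = Pow(Add(3, q), -1) (Function('s')(q) = Pow(Add(q, 3), -1) = Pow(Add(3, q), -1))
Mul(Function('s')(Function('w')(6)), -240) = Mul(Pow(Add(3, Add(1, 6)), -1), -240) = Mul(Pow(Add(3, 7), -1), -240) = Mul(Pow(10, -1), -240) = Mul(Rational(1, 10), -240) = -24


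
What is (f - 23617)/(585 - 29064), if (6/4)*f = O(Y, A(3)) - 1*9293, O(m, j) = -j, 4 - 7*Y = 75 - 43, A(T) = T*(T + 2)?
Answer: 89467/85437 ≈ 1.0472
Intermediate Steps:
A(T) = T*(2 + T)
Y = -4 (Y = 4/7 - (75 - 43)/7 = 4/7 - 1/7*32 = 4/7 - 32/7 = -4)
f = -18616/3 (f = 2*(-3*(2 + 3) - 1*9293)/3 = 2*(-3*5 - 9293)/3 = 2*(-1*15 - 9293)/3 = 2*(-15 - 9293)/3 = (2/3)*(-9308) = -18616/3 ≈ -6205.3)
(f - 23617)/(585 - 29064) = (-18616/3 - 23617)/(585 - 29064) = -89467/3/(-28479) = -89467/3*(-1/28479) = 89467/85437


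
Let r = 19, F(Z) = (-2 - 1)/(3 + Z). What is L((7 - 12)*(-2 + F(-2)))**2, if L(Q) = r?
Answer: 361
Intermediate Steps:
F(Z) = -3/(3 + Z)
L(Q) = 19
L((7 - 12)*(-2 + F(-2)))**2 = 19**2 = 361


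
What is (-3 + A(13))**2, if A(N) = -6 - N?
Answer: 484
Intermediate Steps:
(-3 + A(13))**2 = (-3 + (-6 - 1*13))**2 = (-3 + (-6 - 13))**2 = (-3 - 19)**2 = (-22)**2 = 484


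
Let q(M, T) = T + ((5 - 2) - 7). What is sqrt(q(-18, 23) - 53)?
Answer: I*sqrt(34) ≈ 5.8309*I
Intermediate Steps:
q(M, T) = -4 + T (q(M, T) = T + (3 - 7) = T - 4 = -4 + T)
sqrt(q(-18, 23) - 53) = sqrt((-4 + 23) - 53) = sqrt(19 - 53) = sqrt(-34) = I*sqrt(34)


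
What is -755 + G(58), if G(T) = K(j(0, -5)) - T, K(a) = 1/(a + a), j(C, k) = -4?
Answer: -6505/8 ≈ -813.13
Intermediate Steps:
K(a) = 1/(2*a)
G(T) = -⅛ - T (G(T) = (½)/(-4) - T = (½)*(-¼) - T = -⅛ - T)
-755 + G(58) = -755 + (-⅛ - 1*58) = -755 + (-⅛ - 58) = -755 - 465/8 = -6505/8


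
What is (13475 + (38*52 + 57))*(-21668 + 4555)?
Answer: -265388404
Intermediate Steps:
(13475 + (38*52 + 57))*(-21668 + 4555) = (13475 + (1976 + 57))*(-17113) = (13475 + 2033)*(-17113) = 15508*(-17113) = -265388404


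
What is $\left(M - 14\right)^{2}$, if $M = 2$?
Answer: $144$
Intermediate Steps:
$\left(M - 14\right)^{2} = \left(2 - 14\right)^{2} = \left(-12\right)^{2} = 144$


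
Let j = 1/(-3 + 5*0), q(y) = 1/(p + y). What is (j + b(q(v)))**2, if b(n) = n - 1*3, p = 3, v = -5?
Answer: 529/36 ≈ 14.694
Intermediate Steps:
q(y) = 1/(3 + y)
b(n) = -3 + n (b(n) = n - 3 = -3 + n)
j = -1/3 (j = 1/(-3 + 0) = 1/(-3) = -1/3 ≈ -0.33333)
(j + b(q(v)))**2 = (-1/3 + (-3 + 1/(3 - 5)))**2 = (-1/3 + (-3 + 1/(-2)))**2 = (-1/3 + (-3 - 1/2))**2 = (-1/3 - 7/2)**2 = (-23/6)**2 = 529/36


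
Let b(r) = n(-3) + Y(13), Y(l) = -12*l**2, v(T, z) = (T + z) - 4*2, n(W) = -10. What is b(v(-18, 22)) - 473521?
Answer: -475559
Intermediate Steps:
v(T, z) = -8 + T + z (v(T, z) = (T + z) - 8 = -8 + T + z)
b(r) = -2038 (b(r) = -10 - 12*13**2 = -10 - 12*169 = -10 - 2028 = -2038)
b(v(-18, 22)) - 473521 = -2038 - 473521 = -475559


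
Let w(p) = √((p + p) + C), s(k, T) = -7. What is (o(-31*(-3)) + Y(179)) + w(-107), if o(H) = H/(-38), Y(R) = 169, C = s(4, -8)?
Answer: 6329/38 + I*√221 ≈ 166.55 + 14.866*I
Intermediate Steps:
C = -7
o(H) = -H/38 (o(H) = H*(-1/38) = -H/38)
w(p) = √(-7 + 2*p) (w(p) = √((p + p) - 7) = √(2*p - 7) = √(-7 + 2*p))
(o(-31*(-3)) + Y(179)) + w(-107) = (-(-31)*(-3)/38 + 169) + √(-7 + 2*(-107)) = (-1/38*93 + 169) + √(-7 - 214) = (-93/38 + 169) + √(-221) = 6329/38 + I*√221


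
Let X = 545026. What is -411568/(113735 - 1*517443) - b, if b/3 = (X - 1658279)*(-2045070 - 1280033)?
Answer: -1120798641572851187/100927 ≈ -1.1105e+13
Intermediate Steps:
b = 11105042670177 (b = 3*((545026 - 1658279)*(-2045070 - 1280033)) = 3*(-1113253*(-3325103)) = 3*3701680890059 = 11105042670177)
-411568/(113735 - 1*517443) - b = -411568/(113735 - 1*517443) - 1*11105042670177 = -411568/(113735 - 517443) - 11105042670177 = -411568/(-403708) - 11105042670177 = -411568*(-1/403708) - 11105042670177 = 102892/100927 - 11105042670177 = -1120798641572851187/100927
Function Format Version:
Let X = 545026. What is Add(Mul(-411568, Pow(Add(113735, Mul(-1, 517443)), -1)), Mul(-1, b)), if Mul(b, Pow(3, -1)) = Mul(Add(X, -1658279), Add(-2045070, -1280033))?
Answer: Rational(-1120798641572851187, 100927) ≈ -1.1105e+13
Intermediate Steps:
b = 11105042670177 (b = Mul(3, Mul(Add(545026, -1658279), Add(-2045070, -1280033))) = Mul(3, Mul(-1113253, -3325103)) = Mul(3, 3701680890059) = 11105042670177)
Add(Mul(-411568, Pow(Add(113735, Mul(-1, 517443)), -1)), Mul(-1, b)) = Add(Mul(-411568, Pow(Add(113735, Mul(-1, 517443)), -1)), Mul(-1, 11105042670177)) = Add(Mul(-411568, Pow(Add(113735, -517443), -1)), -11105042670177) = Add(Mul(-411568, Pow(-403708, -1)), -11105042670177) = Add(Mul(-411568, Rational(-1, 403708)), -11105042670177) = Add(Rational(102892, 100927), -11105042670177) = Rational(-1120798641572851187, 100927)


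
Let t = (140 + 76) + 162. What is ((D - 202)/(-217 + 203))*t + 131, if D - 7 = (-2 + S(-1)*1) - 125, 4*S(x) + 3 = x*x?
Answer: 17677/2 ≈ 8838.5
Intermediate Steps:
S(x) = -¾ + x²/4 (S(x) = -¾ + (x*x)/4 = -¾ + x²/4)
D = -241/2 (D = 7 + ((-2 + (-¾ + (¼)*(-1)²)*1) - 125) = 7 + ((-2 + (-¾ + (¼)*1)*1) - 125) = 7 + ((-2 + (-¾ + ¼)*1) - 125) = 7 + ((-2 - ½*1) - 125) = 7 + ((-2 - ½) - 125) = 7 + (-5/2 - 125) = 7 - 255/2 = -241/2 ≈ -120.50)
t = 378 (t = 216 + 162 = 378)
((D - 202)/(-217 + 203))*t + 131 = ((-241/2 - 202)/(-217 + 203))*378 + 131 = -645/2/(-14)*378 + 131 = -645/2*(-1/14)*378 + 131 = (645/28)*378 + 131 = 17415/2 + 131 = 17677/2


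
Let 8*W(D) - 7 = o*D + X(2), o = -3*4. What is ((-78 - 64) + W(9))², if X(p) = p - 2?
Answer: 1530169/64 ≈ 23909.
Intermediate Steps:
X(p) = -2 + p
o = -12
W(D) = 7/8 - 3*D/2 (W(D) = 7/8 + (-12*D + (-2 + 2))/8 = 7/8 + (-12*D + 0)/8 = 7/8 + (-12*D)/8 = 7/8 - 3*D/2)
((-78 - 64) + W(9))² = ((-78 - 64) + (7/8 - 3/2*9))² = (-142 + (7/8 - 27/2))² = (-142 - 101/8)² = (-1237/8)² = 1530169/64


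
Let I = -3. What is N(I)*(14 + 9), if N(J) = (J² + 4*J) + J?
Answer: -138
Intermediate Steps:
N(J) = J² + 5*J
N(I)*(14 + 9) = (-3*(5 - 3))*(14 + 9) = -3*2*23 = -6*23 = -138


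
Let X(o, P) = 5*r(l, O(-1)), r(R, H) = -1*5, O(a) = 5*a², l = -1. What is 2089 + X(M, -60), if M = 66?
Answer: 2064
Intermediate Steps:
r(R, H) = -5
X(o, P) = -25 (X(o, P) = 5*(-5) = -25)
2089 + X(M, -60) = 2089 - 25 = 2064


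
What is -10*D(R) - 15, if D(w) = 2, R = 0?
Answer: -35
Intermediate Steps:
-10*D(R) - 15 = -10*2 - 15 = -20 - 15 = -35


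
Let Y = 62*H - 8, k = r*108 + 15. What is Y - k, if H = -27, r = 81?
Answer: -10445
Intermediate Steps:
k = 8763 (k = 81*108 + 15 = 8748 + 15 = 8763)
Y = -1682 (Y = 62*(-27) - 8 = -1674 - 8 = -1682)
Y - k = -1682 - 1*8763 = -1682 - 8763 = -10445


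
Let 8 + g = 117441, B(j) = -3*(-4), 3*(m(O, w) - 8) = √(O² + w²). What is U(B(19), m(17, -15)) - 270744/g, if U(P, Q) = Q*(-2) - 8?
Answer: -3089136/117433 - 2*√514/3 ≈ -41.420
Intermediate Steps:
m(O, w) = 8 + √(O² + w²)/3
B(j) = 12
U(P, Q) = -8 - 2*Q (U(P, Q) = -2*Q - 8 = -8 - 2*Q)
g = 117433 (g = -8 + 117441 = 117433)
U(B(19), m(17, -15)) - 270744/g = (-8 - 2*(8 + √(17² + (-15)²)/3)) - 270744/117433 = (-8 - 2*(8 + √(289 + 225)/3)) - 270744/117433 = (-8 - 2*(8 + √514/3)) - 1*270744/117433 = (-8 + (-16 - 2*√514/3)) - 270744/117433 = (-24 - 2*√514/3) - 270744/117433 = -3089136/117433 - 2*√514/3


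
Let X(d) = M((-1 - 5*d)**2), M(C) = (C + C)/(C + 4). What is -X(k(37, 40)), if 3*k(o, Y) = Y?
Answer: -82418/41245 ≈ -1.9983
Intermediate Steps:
M(C) = 2*C/(4 + C) (M(C) = (2*C)/(4 + C) = 2*C/(4 + C))
k(o, Y) = Y/3
X(d) = 2*(-1 - 5*d)**2/(4 + (-1 - 5*d)**2)
-X(k(37, 40)) = -2*(1 + 5*((1/3)*40))**2/(4 + (1 + 5*((1/3)*40))**2) = -2*(1 + 5*(40/3))**2/(4 + (1 + 5*(40/3))**2) = -2*(1 + 200/3)**2/(4 + (1 + 200/3)**2) = -2*(203/3)**2/(4 + (203/3)**2) = -2*41209/(9*(4 + 41209/9)) = -2*41209/(9*41245/9) = -2*41209*9/(9*41245) = -1*82418/41245 = -82418/41245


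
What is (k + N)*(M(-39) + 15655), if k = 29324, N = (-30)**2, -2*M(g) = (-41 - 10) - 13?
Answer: 474123888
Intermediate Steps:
M(g) = 32 (M(g) = -((-41 - 10) - 13)/2 = -(-51 - 13)/2 = -1/2*(-64) = 32)
N = 900
(k + N)*(M(-39) + 15655) = (29324 + 900)*(32 + 15655) = 30224*15687 = 474123888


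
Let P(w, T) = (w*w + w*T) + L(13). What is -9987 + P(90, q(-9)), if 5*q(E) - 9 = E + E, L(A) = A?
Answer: -2036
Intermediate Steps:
q(E) = 9/5 + 2*E/5 (q(E) = 9/5 + (E + E)/5 = 9/5 + (2*E)/5 = 9/5 + 2*E/5)
P(w, T) = 13 + w² + T*w (P(w, T) = (w*w + w*T) + 13 = (w² + T*w) + 13 = 13 + w² + T*w)
-9987 + P(90, q(-9)) = -9987 + (13 + 90² + (9/5 + (⅖)*(-9))*90) = -9987 + (13 + 8100 + (9/5 - 18/5)*90) = -9987 + (13 + 8100 - 9/5*90) = -9987 + (13 + 8100 - 162) = -9987 + 7951 = -2036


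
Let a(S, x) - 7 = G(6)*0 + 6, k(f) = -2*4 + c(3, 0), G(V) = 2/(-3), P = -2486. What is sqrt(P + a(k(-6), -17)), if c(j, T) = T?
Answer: I*sqrt(2473) ≈ 49.729*I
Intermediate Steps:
G(V) = -2/3 (G(V) = 2*(-1/3) = -2/3)
k(f) = -8 (k(f) = -2*4 + 0 = -8 + 0 = -8)
a(S, x) = 13 (a(S, x) = 7 + (-2/3*0 + 6) = 7 + (0 + 6) = 7 + 6 = 13)
sqrt(P + a(k(-6), -17)) = sqrt(-2486 + 13) = sqrt(-2473) = I*sqrt(2473)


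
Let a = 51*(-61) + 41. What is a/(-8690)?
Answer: 307/869 ≈ 0.35328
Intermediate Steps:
a = -3070 (a = -3111 + 41 = -3070)
a/(-8690) = -3070/(-8690) = -3070*(-1/8690) = 307/869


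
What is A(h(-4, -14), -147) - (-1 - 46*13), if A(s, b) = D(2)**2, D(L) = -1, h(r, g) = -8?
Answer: 600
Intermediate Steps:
A(s, b) = 1 (A(s, b) = (-1)**2 = 1)
A(h(-4, -14), -147) - (-1 - 46*13) = 1 - (-1 - 46*13) = 1 - (-1 - 598) = 1 - 1*(-599) = 1 + 599 = 600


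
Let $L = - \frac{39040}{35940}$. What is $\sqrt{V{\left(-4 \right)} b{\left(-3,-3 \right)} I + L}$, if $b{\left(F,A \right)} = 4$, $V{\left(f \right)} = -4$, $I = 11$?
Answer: $\frac{4 i \sqrt{35740533}}{1797} \approx 13.307 i$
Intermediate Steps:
$L = - \frac{1952}{1797}$ ($L = \left(-39040\right) \frac{1}{35940} = - \frac{1952}{1797} \approx -1.0863$)
$\sqrt{V{\left(-4 \right)} b{\left(-3,-3 \right)} I + L} = \sqrt{\left(-4\right) 4 \cdot 11 - \frac{1952}{1797}} = \sqrt{\left(-16\right) 11 - \frac{1952}{1797}} = \sqrt{-176 - \frac{1952}{1797}} = \sqrt{- \frac{318224}{1797}} = \frac{4 i \sqrt{35740533}}{1797}$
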